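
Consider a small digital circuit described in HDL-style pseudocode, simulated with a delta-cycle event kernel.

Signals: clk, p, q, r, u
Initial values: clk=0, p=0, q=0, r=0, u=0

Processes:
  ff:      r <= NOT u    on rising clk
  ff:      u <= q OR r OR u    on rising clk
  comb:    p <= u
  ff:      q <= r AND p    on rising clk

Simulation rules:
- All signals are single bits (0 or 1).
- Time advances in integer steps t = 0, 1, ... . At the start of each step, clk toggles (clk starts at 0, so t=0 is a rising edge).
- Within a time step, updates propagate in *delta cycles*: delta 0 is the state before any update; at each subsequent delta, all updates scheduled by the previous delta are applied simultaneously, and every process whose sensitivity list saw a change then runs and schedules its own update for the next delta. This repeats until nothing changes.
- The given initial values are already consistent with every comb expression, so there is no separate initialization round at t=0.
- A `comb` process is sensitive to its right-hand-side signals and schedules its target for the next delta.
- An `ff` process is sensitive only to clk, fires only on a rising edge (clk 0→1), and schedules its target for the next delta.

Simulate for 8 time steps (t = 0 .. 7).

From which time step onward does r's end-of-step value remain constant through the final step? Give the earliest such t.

t=0 Δ0: u=0 q=0 r=0 clk=0 p=0
  Δ1: clk:0→1
  Δ2: r:0→1
  (2Δ to stable)
t=1 Δ0: u=0 q=0 r=1 clk=1 p=0
  Δ1: clk:1→0
  (1Δ to stable)
t=2 Δ0: u=0 q=0 r=1 clk=0 p=0
  Δ1: clk:0→1
  Δ2: u:0→1
  Δ3: p:0→1
  (3Δ to stable)
t=3 Δ0: u=1 q=0 r=1 clk=1 p=1
  Δ1: clk:1→0
  (1Δ to stable)
t=4 Δ0: u=1 q=0 r=1 clk=0 p=1
  Δ1: clk:0→1
  Δ2: q:0→1, r:1→0
  (2Δ to stable)
t=5 Δ0: u=1 q=1 r=0 clk=1 p=1
  Δ1: clk:1→0
  (1Δ to stable)
t=6 Δ0: u=1 q=1 r=0 clk=0 p=1
  Δ1: clk:0→1
  Δ2: q:1→0
  (2Δ to stable)
t=7 Δ0: u=1 q=0 r=0 clk=1 p=1
  Δ1: clk:1→0
  (1Δ to stable)

4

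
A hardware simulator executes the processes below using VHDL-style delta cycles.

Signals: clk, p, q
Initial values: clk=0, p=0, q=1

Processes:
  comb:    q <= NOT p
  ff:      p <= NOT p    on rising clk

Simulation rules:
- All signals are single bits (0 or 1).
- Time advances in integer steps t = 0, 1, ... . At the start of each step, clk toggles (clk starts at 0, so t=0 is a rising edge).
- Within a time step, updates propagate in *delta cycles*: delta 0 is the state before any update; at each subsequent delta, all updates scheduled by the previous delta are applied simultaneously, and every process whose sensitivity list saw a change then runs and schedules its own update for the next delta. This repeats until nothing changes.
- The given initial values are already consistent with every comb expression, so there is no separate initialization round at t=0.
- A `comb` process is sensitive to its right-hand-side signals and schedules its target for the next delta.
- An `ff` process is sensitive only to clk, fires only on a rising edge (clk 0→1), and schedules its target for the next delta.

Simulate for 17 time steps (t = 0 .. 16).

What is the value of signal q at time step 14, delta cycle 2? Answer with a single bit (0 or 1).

t=0 Δ0: clk=0 q=1 p=0
  Δ1: clk:0→1
  Δ2: p:0→1
  Δ3: q:1→0
  (3Δ to stable)
t=1 Δ0: clk=1 q=0 p=1
  Δ1: clk:1→0
  (1Δ to stable)
t=2 Δ0: clk=0 q=0 p=1
  Δ1: clk:0→1
  Δ2: p:1→0
  Δ3: q:0→1
  (3Δ to stable)
t=3 Δ0: clk=1 q=1 p=0
  Δ1: clk:1→0
  (1Δ to stable)
t=4 Δ0: clk=0 q=1 p=0
  Δ1: clk:0→1
  Δ2: p:0→1
  Δ3: q:1→0
  (3Δ to stable)
t=5 Δ0: clk=1 q=0 p=1
  Δ1: clk:1→0
  (1Δ to stable)
t=6 Δ0: clk=0 q=0 p=1
  Δ1: clk:0→1
  Δ2: p:1→0
  Δ3: q:0→1
  (3Δ to stable)
t=7 Δ0: clk=1 q=1 p=0
  Δ1: clk:1→0
  (1Δ to stable)
t=8 Δ0: clk=0 q=1 p=0
  Δ1: clk:0→1
  Δ2: p:0→1
  Δ3: q:1→0
  (3Δ to stable)
t=9 Δ0: clk=1 q=0 p=1
  Δ1: clk:1→0
  (1Δ to stable)
t=10 Δ0: clk=0 q=0 p=1
  Δ1: clk:0→1
  Δ2: p:1→0
  Δ3: q:0→1
  (3Δ to stable)
t=11 Δ0: clk=1 q=1 p=0
  Δ1: clk:1→0
  (1Δ to stable)
t=12 Δ0: clk=0 q=1 p=0
  Δ1: clk:0→1
  Δ2: p:0→1
  Δ3: q:1→0
  (3Δ to stable)
t=13 Δ0: clk=1 q=0 p=1
  Δ1: clk:1→0
  (1Δ to stable)
t=14 Δ0: clk=0 q=0 p=1
  Δ1: clk:0→1
  Δ2: p:1→0
  Δ3: q:0→1
  (3Δ to stable)
t=15 Δ0: clk=1 q=1 p=0
  Δ1: clk:1→0
  (1Δ to stable)
t=16 Δ0: clk=0 q=1 p=0
  Δ1: clk:0→1
  Δ2: p:0→1
  Δ3: q:1→0
  (3Δ to stable)

0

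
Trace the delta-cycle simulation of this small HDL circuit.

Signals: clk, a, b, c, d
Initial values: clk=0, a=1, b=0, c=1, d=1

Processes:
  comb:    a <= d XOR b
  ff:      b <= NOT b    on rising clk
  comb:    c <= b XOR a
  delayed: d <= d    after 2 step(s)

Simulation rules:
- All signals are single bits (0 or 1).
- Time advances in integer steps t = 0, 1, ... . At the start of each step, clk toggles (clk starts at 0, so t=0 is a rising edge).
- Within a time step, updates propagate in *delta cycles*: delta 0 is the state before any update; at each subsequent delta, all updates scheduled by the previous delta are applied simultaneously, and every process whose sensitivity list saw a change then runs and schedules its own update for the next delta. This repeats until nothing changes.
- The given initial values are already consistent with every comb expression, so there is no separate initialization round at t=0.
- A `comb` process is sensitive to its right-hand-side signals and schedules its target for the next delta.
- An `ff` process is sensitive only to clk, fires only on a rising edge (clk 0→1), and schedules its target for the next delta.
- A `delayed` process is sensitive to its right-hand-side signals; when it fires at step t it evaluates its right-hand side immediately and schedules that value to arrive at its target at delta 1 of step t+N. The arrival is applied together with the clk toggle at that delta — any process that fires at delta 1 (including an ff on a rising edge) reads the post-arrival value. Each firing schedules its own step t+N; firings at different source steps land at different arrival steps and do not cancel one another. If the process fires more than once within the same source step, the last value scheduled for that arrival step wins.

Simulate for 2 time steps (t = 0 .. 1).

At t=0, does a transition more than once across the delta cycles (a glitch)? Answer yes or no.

[bits: d,clk,a,b,c]
t=0: Δ0=10101 Δ1=11101 Δ2=11111 Δ3=11010 Δ4=11011 | 4Δ
t=1: Δ0=11011 Δ1=10011 | 1Δ

no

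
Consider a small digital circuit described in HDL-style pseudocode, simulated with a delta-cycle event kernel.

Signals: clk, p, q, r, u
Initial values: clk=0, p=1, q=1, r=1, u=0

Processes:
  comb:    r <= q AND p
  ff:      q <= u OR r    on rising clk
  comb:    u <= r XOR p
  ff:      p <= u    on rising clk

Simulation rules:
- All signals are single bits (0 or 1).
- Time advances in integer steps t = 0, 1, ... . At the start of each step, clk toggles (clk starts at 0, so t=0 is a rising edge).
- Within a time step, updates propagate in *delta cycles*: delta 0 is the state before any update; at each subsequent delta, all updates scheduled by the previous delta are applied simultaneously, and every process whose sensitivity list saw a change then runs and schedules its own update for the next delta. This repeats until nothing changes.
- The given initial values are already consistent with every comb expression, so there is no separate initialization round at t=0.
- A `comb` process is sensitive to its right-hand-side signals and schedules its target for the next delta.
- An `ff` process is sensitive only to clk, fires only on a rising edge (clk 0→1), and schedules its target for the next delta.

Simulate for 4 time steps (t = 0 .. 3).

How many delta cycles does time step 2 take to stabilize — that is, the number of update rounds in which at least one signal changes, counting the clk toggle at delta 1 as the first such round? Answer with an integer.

t0.Δ0 q=1 p=1 u=0 r=1 clk=0
t0.Δ1 q=1 p=1 u=0 r=1 clk=1
t0.Δ2 q=1 p=0 u=0 r=1 clk=1
t0.Δ3 q=1 p=0 u=1 r=0 clk=1
t0.Δ4 q=1 p=0 u=0 r=0 clk=1
t1.Δ0 q=1 p=0 u=0 r=0 clk=1
t1.Δ1 q=1 p=0 u=0 r=0 clk=0
t2.Δ0 q=1 p=0 u=0 r=0 clk=0
t2.Δ1 q=1 p=0 u=0 r=0 clk=1
t2.Δ2 q=0 p=0 u=0 r=0 clk=1
t3.Δ0 q=0 p=0 u=0 r=0 clk=1
t3.Δ1 q=0 p=0 u=0 r=0 clk=0

2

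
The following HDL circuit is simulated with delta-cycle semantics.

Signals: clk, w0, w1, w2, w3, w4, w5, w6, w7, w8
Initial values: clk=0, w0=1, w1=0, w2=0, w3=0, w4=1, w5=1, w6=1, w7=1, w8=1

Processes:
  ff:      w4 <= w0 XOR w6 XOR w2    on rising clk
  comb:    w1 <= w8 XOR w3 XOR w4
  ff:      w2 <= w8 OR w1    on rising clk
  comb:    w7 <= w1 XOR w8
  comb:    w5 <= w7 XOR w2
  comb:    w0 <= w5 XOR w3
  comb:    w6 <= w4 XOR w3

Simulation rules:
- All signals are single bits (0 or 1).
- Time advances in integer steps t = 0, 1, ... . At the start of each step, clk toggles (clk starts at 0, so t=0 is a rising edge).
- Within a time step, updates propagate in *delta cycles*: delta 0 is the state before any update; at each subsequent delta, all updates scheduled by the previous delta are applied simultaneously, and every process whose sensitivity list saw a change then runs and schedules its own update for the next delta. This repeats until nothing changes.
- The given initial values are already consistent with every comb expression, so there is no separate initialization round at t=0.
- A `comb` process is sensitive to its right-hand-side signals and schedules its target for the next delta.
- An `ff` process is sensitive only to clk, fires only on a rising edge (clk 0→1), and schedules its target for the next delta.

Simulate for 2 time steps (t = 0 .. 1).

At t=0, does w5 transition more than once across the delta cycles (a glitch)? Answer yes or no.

t0.Δ0 w2=0 w8=1 w4=1 w6=1 w5=1 w1=0 w0=1 clk=0 w7=1 w3=0
t0.Δ1 w2=0 w8=1 w4=1 w6=1 w5=1 w1=0 w0=1 clk=1 w7=1 w3=0
t0.Δ2 w2=1 w8=1 w4=0 w6=1 w5=1 w1=0 w0=1 clk=1 w7=1 w3=0
t0.Δ3 w2=1 w8=1 w4=0 w6=0 w5=0 w1=1 w0=1 clk=1 w7=1 w3=0
t0.Δ4 w2=1 w8=1 w4=0 w6=0 w5=0 w1=1 w0=0 clk=1 w7=0 w3=0
t0.Δ5 w2=1 w8=1 w4=0 w6=0 w5=1 w1=1 w0=0 clk=1 w7=0 w3=0
t0.Δ6 w2=1 w8=1 w4=0 w6=0 w5=1 w1=1 w0=1 clk=1 w7=0 w3=0
t1.Δ0 w2=1 w8=1 w4=0 w6=0 w5=1 w1=1 w0=1 clk=1 w7=0 w3=0
t1.Δ1 w2=1 w8=1 w4=0 w6=0 w5=1 w1=1 w0=1 clk=0 w7=0 w3=0

yes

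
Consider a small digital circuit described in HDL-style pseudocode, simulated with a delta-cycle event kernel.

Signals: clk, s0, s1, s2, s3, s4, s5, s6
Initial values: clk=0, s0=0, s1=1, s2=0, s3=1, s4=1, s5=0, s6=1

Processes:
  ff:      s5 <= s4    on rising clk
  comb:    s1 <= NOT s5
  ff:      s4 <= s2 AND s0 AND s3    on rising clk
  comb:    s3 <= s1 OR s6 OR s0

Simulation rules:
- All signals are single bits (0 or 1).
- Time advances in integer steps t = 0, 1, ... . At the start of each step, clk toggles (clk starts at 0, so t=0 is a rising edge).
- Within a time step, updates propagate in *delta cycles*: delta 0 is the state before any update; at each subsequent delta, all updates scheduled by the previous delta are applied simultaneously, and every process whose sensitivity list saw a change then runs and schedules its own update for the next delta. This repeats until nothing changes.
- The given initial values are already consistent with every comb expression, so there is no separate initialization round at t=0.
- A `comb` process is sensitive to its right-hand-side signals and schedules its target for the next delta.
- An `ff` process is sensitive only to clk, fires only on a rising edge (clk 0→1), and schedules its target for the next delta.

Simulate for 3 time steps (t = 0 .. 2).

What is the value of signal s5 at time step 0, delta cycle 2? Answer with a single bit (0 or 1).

t0.Δ0 clk=0 s0=0 s4=1 s3=1 s5=0 s2=0 s6=1 s1=1
t0.Δ1 clk=1 s0=0 s4=1 s3=1 s5=0 s2=0 s6=1 s1=1
t0.Δ2 clk=1 s0=0 s4=0 s3=1 s5=1 s2=0 s6=1 s1=1
t0.Δ3 clk=1 s0=0 s4=0 s3=1 s5=1 s2=0 s6=1 s1=0
t1.Δ0 clk=1 s0=0 s4=0 s3=1 s5=1 s2=0 s6=1 s1=0
t1.Δ1 clk=0 s0=0 s4=0 s3=1 s5=1 s2=0 s6=1 s1=0
t2.Δ0 clk=0 s0=0 s4=0 s3=1 s5=1 s2=0 s6=1 s1=0
t2.Δ1 clk=1 s0=0 s4=0 s3=1 s5=1 s2=0 s6=1 s1=0
t2.Δ2 clk=1 s0=0 s4=0 s3=1 s5=0 s2=0 s6=1 s1=0
t2.Δ3 clk=1 s0=0 s4=0 s3=1 s5=0 s2=0 s6=1 s1=1

1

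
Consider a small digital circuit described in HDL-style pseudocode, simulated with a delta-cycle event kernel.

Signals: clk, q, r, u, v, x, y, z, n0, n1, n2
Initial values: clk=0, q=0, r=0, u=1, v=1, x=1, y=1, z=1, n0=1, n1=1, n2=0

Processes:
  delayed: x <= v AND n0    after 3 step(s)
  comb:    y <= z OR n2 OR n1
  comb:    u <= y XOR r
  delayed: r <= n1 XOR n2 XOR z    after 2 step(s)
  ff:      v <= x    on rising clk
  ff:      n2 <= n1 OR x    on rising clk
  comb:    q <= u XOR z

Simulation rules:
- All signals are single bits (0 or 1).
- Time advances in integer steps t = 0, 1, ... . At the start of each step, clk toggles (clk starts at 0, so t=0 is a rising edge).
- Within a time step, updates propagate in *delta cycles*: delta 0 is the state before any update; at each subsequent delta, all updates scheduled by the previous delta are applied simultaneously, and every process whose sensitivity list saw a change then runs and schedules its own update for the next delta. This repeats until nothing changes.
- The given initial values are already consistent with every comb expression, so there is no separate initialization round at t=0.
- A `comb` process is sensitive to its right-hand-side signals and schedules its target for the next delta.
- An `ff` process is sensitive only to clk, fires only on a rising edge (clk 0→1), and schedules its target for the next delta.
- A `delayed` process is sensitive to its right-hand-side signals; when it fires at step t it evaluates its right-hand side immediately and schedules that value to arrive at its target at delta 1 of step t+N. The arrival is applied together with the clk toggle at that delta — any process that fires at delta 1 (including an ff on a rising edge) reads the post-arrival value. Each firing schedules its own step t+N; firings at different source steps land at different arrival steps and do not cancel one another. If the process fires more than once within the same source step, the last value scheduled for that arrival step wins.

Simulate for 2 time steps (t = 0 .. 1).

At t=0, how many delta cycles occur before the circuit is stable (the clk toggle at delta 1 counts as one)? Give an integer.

2

t0.Δ0 clk=0 z=1 x=1 y=1 q=0 v=1 n2=0 u=1 n0=1 n1=1 r=0
t0.Δ1 clk=1 z=1 x=1 y=1 q=0 v=1 n2=0 u=1 n0=1 n1=1 r=0
t0.Δ2 clk=1 z=1 x=1 y=1 q=0 v=1 n2=1 u=1 n0=1 n1=1 r=0
t1.Δ0 clk=1 z=1 x=1 y=1 q=0 v=1 n2=1 u=1 n0=1 n1=1 r=0
t1.Δ1 clk=0 z=1 x=1 y=1 q=0 v=1 n2=1 u=1 n0=1 n1=1 r=0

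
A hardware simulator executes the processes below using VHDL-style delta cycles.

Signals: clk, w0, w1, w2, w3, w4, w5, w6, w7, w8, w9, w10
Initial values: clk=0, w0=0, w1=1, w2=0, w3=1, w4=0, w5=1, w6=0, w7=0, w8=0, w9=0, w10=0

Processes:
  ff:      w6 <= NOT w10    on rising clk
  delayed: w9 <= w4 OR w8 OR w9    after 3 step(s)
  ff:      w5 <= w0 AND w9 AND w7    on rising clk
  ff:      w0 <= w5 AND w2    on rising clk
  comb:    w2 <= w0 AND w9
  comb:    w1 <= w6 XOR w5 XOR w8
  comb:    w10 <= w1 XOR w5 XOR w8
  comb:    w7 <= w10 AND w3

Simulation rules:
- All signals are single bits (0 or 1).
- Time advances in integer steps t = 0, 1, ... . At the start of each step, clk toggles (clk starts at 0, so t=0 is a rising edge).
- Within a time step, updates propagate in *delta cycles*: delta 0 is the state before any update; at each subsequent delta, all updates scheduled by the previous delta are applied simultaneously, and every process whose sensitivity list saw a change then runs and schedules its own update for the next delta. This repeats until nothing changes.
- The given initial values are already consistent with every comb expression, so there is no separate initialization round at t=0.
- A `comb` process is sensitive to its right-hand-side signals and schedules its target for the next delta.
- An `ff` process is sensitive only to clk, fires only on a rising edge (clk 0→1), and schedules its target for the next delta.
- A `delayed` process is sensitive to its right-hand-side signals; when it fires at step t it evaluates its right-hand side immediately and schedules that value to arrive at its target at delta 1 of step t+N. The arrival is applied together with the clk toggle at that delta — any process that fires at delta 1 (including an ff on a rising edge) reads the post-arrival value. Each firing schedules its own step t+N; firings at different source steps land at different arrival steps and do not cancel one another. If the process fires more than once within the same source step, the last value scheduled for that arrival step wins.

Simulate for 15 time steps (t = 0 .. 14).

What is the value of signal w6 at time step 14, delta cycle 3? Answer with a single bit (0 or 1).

t0.Δ0 w8=0 w0=0 w3=1 w5=1 clk=0 w9=0 w6=0 w10=0 w1=1 w7=0 w4=0 w2=0
t0.Δ1 w8=0 w0=0 w3=1 w5=1 clk=1 w9=0 w6=0 w10=0 w1=1 w7=0 w4=0 w2=0
t0.Δ2 w8=0 w0=0 w3=1 w5=0 clk=1 w9=0 w6=1 w10=0 w1=1 w7=0 w4=0 w2=0
t0.Δ3 w8=0 w0=0 w3=1 w5=0 clk=1 w9=0 w6=1 w10=1 w1=1 w7=0 w4=0 w2=0
t0.Δ4 w8=0 w0=0 w3=1 w5=0 clk=1 w9=0 w6=1 w10=1 w1=1 w7=1 w4=0 w2=0
t1.Δ0 w8=0 w0=0 w3=1 w5=0 clk=1 w9=0 w6=1 w10=1 w1=1 w7=1 w4=0 w2=0
t1.Δ1 w8=0 w0=0 w3=1 w5=0 clk=0 w9=0 w6=1 w10=1 w1=1 w7=1 w4=0 w2=0
t2.Δ0 w8=0 w0=0 w3=1 w5=0 clk=0 w9=0 w6=1 w10=1 w1=1 w7=1 w4=0 w2=0
t2.Δ1 w8=0 w0=0 w3=1 w5=0 clk=1 w9=0 w6=1 w10=1 w1=1 w7=1 w4=0 w2=0
t2.Δ2 w8=0 w0=0 w3=1 w5=0 clk=1 w9=0 w6=0 w10=1 w1=1 w7=1 w4=0 w2=0
t2.Δ3 w8=0 w0=0 w3=1 w5=0 clk=1 w9=0 w6=0 w10=1 w1=0 w7=1 w4=0 w2=0
t2.Δ4 w8=0 w0=0 w3=1 w5=0 clk=1 w9=0 w6=0 w10=0 w1=0 w7=1 w4=0 w2=0
t2.Δ5 w8=0 w0=0 w3=1 w5=0 clk=1 w9=0 w6=0 w10=0 w1=0 w7=0 w4=0 w2=0
t3.Δ0 w8=0 w0=0 w3=1 w5=0 clk=1 w9=0 w6=0 w10=0 w1=0 w7=0 w4=0 w2=0
t3.Δ1 w8=0 w0=0 w3=1 w5=0 clk=0 w9=0 w6=0 w10=0 w1=0 w7=0 w4=0 w2=0
t4.Δ0 w8=0 w0=0 w3=1 w5=0 clk=0 w9=0 w6=0 w10=0 w1=0 w7=0 w4=0 w2=0
t4.Δ1 w8=0 w0=0 w3=1 w5=0 clk=1 w9=0 w6=0 w10=0 w1=0 w7=0 w4=0 w2=0
t4.Δ2 w8=0 w0=0 w3=1 w5=0 clk=1 w9=0 w6=1 w10=0 w1=0 w7=0 w4=0 w2=0
t4.Δ3 w8=0 w0=0 w3=1 w5=0 clk=1 w9=0 w6=1 w10=0 w1=1 w7=0 w4=0 w2=0
t4.Δ4 w8=0 w0=0 w3=1 w5=0 clk=1 w9=0 w6=1 w10=1 w1=1 w7=0 w4=0 w2=0
t4.Δ5 w8=0 w0=0 w3=1 w5=0 clk=1 w9=0 w6=1 w10=1 w1=1 w7=1 w4=0 w2=0
t5.Δ0 w8=0 w0=0 w3=1 w5=0 clk=1 w9=0 w6=1 w10=1 w1=1 w7=1 w4=0 w2=0
t5.Δ1 w8=0 w0=0 w3=1 w5=0 clk=0 w9=0 w6=1 w10=1 w1=1 w7=1 w4=0 w2=0
t6.Δ0 w8=0 w0=0 w3=1 w5=0 clk=0 w9=0 w6=1 w10=1 w1=1 w7=1 w4=0 w2=0
t6.Δ1 w8=0 w0=0 w3=1 w5=0 clk=1 w9=0 w6=1 w10=1 w1=1 w7=1 w4=0 w2=0
t6.Δ2 w8=0 w0=0 w3=1 w5=0 clk=1 w9=0 w6=0 w10=1 w1=1 w7=1 w4=0 w2=0
t6.Δ3 w8=0 w0=0 w3=1 w5=0 clk=1 w9=0 w6=0 w10=1 w1=0 w7=1 w4=0 w2=0
t6.Δ4 w8=0 w0=0 w3=1 w5=0 clk=1 w9=0 w6=0 w10=0 w1=0 w7=1 w4=0 w2=0
t6.Δ5 w8=0 w0=0 w3=1 w5=0 clk=1 w9=0 w6=0 w10=0 w1=0 w7=0 w4=0 w2=0
t7.Δ0 w8=0 w0=0 w3=1 w5=0 clk=1 w9=0 w6=0 w10=0 w1=0 w7=0 w4=0 w2=0
t7.Δ1 w8=0 w0=0 w3=1 w5=0 clk=0 w9=0 w6=0 w10=0 w1=0 w7=0 w4=0 w2=0
t8.Δ0 w8=0 w0=0 w3=1 w5=0 clk=0 w9=0 w6=0 w10=0 w1=0 w7=0 w4=0 w2=0
t8.Δ1 w8=0 w0=0 w3=1 w5=0 clk=1 w9=0 w6=0 w10=0 w1=0 w7=0 w4=0 w2=0
t8.Δ2 w8=0 w0=0 w3=1 w5=0 clk=1 w9=0 w6=1 w10=0 w1=0 w7=0 w4=0 w2=0
t8.Δ3 w8=0 w0=0 w3=1 w5=0 clk=1 w9=0 w6=1 w10=0 w1=1 w7=0 w4=0 w2=0
t8.Δ4 w8=0 w0=0 w3=1 w5=0 clk=1 w9=0 w6=1 w10=1 w1=1 w7=0 w4=0 w2=0
t8.Δ5 w8=0 w0=0 w3=1 w5=0 clk=1 w9=0 w6=1 w10=1 w1=1 w7=1 w4=0 w2=0
t9.Δ0 w8=0 w0=0 w3=1 w5=0 clk=1 w9=0 w6=1 w10=1 w1=1 w7=1 w4=0 w2=0
t9.Δ1 w8=0 w0=0 w3=1 w5=0 clk=0 w9=0 w6=1 w10=1 w1=1 w7=1 w4=0 w2=0
t10.Δ0 w8=0 w0=0 w3=1 w5=0 clk=0 w9=0 w6=1 w10=1 w1=1 w7=1 w4=0 w2=0
t10.Δ1 w8=0 w0=0 w3=1 w5=0 clk=1 w9=0 w6=1 w10=1 w1=1 w7=1 w4=0 w2=0
t10.Δ2 w8=0 w0=0 w3=1 w5=0 clk=1 w9=0 w6=0 w10=1 w1=1 w7=1 w4=0 w2=0
t10.Δ3 w8=0 w0=0 w3=1 w5=0 clk=1 w9=0 w6=0 w10=1 w1=0 w7=1 w4=0 w2=0
t10.Δ4 w8=0 w0=0 w3=1 w5=0 clk=1 w9=0 w6=0 w10=0 w1=0 w7=1 w4=0 w2=0
t10.Δ5 w8=0 w0=0 w3=1 w5=0 clk=1 w9=0 w6=0 w10=0 w1=0 w7=0 w4=0 w2=0
t11.Δ0 w8=0 w0=0 w3=1 w5=0 clk=1 w9=0 w6=0 w10=0 w1=0 w7=0 w4=0 w2=0
t11.Δ1 w8=0 w0=0 w3=1 w5=0 clk=0 w9=0 w6=0 w10=0 w1=0 w7=0 w4=0 w2=0
t12.Δ0 w8=0 w0=0 w3=1 w5=0 clk=0 w9=0 w6=0 w10=0 w1=0 w7=0 w4=0 w2=0
t12.Δ1 w8=0 w0=0 w3=1 w5=0 clk=1 w9=0 w6=0 w10=0 w1=0 w7=0 w4=0 w2=0
t12.Δ2 w8=0 w0=0 w3=1 w5=0 clk=1 w9=0 w6=1 w10=0 w1=0 w7=0 w4=0 w2=0
t12.Δ3 w8=0 w0=0 w3=1 w5=0 clk=1 w9=0 w6=1 w10=0 w1=1 w7=0 w4=0 w2=0
t12.Δ4 w8=0 w0=0 w3=1 w5=0 clk=1 w9=0 w6=1 w10=1 w1=1 w7=0 w4=0 w2=0
t12.Δ5 w8=0 w0=0 w3=1 w5=0 clk=1 w9=0 w6=1 w10=1 w1=1 w7=1 w4=0 w2=0
t13.Δ0 w8=0 w0=0 w3=1 w5=0 clk=1 w9=0 w6=1 w10=1 w1=1 w7=1 w4=0 w2=0
t13.Δ1 w8=0 w0=0 w3=1 w5=0 clk=0 w9=0 w6=1 w10=1 w1=1 w7=1 w4=0 w2=0
t14.Δ0 w8=0 w0=0 w3=1 w5=0 clk=0 w9=0 w6=1 w10=1 w1=1 w7=1 w4=0 w2=0
t14.Δ1 w8=0 w0=0 w3=1 w5=0 clk=1 w9=0 w6=1 w10=1 w1=1 w7=1 w4=0 w2=0
t14.Δ2 w8=0 w0=0 w3=1 w5=0 clk=1 w9=0 w6=0 w10=1 w1=1 w7=1 w4=0 w2=0
t14.Δ3 w8=0 w0=0 w3=1 w5=0 clk=1 w9=0 w6=0 w10=1 w1=0 w7=1 w4=0 w2=0
t14.Δ4 w8=0 w0=0 w3=1 w5=0 clk=1 w9=0 w6=0 w10=0 w1=0 w7=1 w4=0 w2=0
t14.Δ5 w8=0 w0=0 w3=1 w5=0 clk=1 w9=0 w6=0 w10=0 w1=0 w7=0 w4=0 w2=0

0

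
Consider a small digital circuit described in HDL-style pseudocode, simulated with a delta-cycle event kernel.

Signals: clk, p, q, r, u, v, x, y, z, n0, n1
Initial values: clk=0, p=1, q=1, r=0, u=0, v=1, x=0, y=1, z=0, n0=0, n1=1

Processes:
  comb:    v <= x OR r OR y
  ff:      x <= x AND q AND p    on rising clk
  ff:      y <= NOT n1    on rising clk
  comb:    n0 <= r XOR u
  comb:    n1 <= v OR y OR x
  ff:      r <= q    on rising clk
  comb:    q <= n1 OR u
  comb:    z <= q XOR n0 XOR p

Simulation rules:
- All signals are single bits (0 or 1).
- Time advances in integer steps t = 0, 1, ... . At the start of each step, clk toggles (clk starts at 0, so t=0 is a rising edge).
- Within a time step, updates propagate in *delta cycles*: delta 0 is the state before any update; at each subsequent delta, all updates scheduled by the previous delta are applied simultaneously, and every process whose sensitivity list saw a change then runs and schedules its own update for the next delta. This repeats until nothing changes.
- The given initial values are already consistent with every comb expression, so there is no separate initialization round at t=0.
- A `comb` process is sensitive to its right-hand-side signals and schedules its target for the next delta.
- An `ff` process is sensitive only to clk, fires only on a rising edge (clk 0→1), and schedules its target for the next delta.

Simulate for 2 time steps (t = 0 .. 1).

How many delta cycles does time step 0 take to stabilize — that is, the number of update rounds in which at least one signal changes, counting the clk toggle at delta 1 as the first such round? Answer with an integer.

4

t0.Δ0 y=1 p=1 n0=0 q=1 z=0 r=0 clk=0 v=1 x=0 n1=1 u=0
t0.Δ1 y=1 p=1 n0=0 q=1 z=0 r=0 clk=1 v=1 x=0 n1=1 u=0
t0.Δ2 y=0 p=1 n0=0 q=1 z=0 r=1 clk=1 v=1 x=0 n1=1 u=0
t0.Δ3 y=0 p=1 n0=1 q=1 z=0 r=1 clk=1 v=1 x=0 n1=1 u=0
t0.Δ4 y=0 p=1 n0=1 q=1 z=1 r=1 clk=1 v=1 x=0 n1=1 u=0
t1.Δ0 y=0 p=1 n0=1 q=1 z=1 r=1 clk=1 v=1 x=0 n1=1 u=0
t1.Δ1 y=0 p=1 n0=1 q=1 z=1 r=1 clk=0 v=1 x=0 n1=1 u=0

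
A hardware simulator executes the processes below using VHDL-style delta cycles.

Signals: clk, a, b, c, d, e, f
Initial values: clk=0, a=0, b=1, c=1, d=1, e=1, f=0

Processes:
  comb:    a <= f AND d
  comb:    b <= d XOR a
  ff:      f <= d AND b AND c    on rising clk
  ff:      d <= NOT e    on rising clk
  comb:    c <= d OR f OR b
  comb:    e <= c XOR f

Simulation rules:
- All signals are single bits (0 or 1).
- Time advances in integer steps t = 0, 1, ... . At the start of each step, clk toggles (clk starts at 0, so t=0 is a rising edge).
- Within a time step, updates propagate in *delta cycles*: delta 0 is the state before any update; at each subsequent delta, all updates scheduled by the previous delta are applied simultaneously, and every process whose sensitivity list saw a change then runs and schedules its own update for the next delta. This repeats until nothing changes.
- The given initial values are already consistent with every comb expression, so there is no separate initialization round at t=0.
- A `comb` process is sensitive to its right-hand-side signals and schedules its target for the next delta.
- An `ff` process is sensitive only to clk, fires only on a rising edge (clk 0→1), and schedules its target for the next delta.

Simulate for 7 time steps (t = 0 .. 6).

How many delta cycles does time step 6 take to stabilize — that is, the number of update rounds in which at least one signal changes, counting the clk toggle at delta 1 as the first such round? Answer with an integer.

[bits: c,e,b,d,a,clk,f]
t=0: Δ0=1111000 Δ1=1111010 Δ2=1110011 Δ3=1000011 | 3Δ
t=1: Δ0=1000011 Δ1=1000001 | 1Δ
t=2: Δ0=1000001 Δ1=1000011 Δ2=1001010 Δ3=1111010 | 3Δ
t=3: Δ0=1111010 Δ1=1111000 | 1Δ
t=4: Δ0=1111000 Δ1=1111010 Δ2=1110011 Δ3=1000011 | 3Δ
t=5: Δ0=1000011 Δ1=1000001 | 1Δ
t=6: Δ0=1000001 Δ1=1000011 Δ2=1001010 Δ3=1111010 | 3Δ

3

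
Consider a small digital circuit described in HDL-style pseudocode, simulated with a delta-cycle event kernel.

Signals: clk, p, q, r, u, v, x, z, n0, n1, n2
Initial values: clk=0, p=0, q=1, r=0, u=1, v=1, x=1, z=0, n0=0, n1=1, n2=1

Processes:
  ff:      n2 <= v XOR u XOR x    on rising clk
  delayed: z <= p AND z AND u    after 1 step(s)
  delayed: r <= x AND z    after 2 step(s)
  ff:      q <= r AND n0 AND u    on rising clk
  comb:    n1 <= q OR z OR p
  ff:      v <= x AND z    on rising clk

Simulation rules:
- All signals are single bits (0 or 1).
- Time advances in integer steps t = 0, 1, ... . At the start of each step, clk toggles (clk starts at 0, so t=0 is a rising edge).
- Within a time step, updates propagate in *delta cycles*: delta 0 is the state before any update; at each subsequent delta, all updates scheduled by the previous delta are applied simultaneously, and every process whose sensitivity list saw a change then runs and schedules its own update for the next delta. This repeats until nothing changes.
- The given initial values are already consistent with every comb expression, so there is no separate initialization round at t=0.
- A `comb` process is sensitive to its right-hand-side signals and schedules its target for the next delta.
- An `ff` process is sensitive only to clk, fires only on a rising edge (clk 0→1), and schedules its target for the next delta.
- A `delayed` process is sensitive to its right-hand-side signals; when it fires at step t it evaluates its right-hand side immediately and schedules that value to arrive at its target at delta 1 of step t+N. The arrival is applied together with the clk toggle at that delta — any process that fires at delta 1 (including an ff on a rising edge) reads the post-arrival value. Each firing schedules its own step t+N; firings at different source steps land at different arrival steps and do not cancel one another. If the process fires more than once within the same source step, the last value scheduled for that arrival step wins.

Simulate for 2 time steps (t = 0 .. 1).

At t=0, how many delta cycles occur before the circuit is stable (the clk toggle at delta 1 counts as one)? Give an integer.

3

t0.Δ0 n2=1 x=1 q=1 u=1 clk=0 z=0 p=0 r=0 n0=0 v=1 n1=1
t0.Δ1 n2=1 x=1 q=1 u=1 clk=1 z=0 p=0 r=0 n0=0 v=1 n1=1
t0.Δ2 n2=1 x=1 q=0 u=1 clk=1 z=0 p=0 r=0 n0=0 v=0 n1=1
t0.Δ3 n2=1 x=1 q=0 u=1 clk=1 z=0 p=0 r=0 n0=0 v=0 n1=0
t1.Δ0 n2=1 x=1 q=0 u=1 clk=1 z=0 p=0 r=0 n0=0 v=0 n1=0
t1.Δ1 n2=1 x=1 q=0 u=1 clk=0 z=0 p=0 r=0 n0=0 v=0 n1=0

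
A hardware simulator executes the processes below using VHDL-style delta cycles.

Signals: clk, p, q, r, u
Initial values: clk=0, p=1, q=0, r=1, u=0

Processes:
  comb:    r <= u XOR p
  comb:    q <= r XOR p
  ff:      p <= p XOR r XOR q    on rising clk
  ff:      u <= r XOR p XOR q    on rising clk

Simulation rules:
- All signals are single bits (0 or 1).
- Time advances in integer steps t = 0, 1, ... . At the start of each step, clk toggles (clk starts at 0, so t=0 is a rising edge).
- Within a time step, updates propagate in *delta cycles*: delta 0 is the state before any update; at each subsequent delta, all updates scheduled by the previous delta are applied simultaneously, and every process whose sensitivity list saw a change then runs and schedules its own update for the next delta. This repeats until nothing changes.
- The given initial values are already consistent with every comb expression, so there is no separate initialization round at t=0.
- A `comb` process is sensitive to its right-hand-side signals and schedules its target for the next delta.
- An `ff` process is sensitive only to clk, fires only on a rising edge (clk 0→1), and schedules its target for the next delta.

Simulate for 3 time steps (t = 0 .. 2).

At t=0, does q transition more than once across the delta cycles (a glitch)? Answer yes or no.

yes

[bits: r,q,p,u,clk]
t=0: Δ0=10100 Δ1=10101 Δ2=10001 Δ3=01001 Δ4=00001 | 4Δ
t=1: Δ0=00001 Δ1=00000 | 1Δ
t=2: Δ0=00000 Δ1=00001 | 1Δ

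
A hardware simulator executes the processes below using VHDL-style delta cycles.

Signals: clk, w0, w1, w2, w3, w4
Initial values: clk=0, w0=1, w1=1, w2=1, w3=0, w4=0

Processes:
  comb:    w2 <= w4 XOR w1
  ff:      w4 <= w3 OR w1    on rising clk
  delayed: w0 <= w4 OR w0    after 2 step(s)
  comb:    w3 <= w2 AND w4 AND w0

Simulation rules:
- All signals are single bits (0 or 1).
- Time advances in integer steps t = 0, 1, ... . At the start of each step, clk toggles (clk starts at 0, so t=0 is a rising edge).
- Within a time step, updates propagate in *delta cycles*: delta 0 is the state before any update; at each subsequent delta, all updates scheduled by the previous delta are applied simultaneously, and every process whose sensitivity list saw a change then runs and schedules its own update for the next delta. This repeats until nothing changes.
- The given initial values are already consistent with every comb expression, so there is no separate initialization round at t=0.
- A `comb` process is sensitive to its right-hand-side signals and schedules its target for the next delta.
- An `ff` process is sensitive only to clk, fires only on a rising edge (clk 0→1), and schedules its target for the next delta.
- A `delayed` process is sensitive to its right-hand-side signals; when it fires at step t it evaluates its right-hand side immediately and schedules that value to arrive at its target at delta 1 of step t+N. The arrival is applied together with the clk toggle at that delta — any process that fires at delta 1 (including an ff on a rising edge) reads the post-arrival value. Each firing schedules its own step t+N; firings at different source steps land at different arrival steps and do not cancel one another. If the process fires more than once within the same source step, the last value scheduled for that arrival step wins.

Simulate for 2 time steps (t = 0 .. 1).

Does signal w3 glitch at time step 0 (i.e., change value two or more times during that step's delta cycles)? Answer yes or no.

yes

t=0 Δ0: w4=0 w0=1 clk=0 w3=0 w2=1 w1=1
  Δ1: clk:0→1
  Δ2: w4:0→1
  Δ3: w3:0→1, w2:1→0
  Δ4: w3:1→0
  (4Δ to stable)
t=1 Δ0: w4=1 w0=1 clk=1 w3=0 w2=0 w1=1
  Δ1: clk:1→0
  (1Δ to stable)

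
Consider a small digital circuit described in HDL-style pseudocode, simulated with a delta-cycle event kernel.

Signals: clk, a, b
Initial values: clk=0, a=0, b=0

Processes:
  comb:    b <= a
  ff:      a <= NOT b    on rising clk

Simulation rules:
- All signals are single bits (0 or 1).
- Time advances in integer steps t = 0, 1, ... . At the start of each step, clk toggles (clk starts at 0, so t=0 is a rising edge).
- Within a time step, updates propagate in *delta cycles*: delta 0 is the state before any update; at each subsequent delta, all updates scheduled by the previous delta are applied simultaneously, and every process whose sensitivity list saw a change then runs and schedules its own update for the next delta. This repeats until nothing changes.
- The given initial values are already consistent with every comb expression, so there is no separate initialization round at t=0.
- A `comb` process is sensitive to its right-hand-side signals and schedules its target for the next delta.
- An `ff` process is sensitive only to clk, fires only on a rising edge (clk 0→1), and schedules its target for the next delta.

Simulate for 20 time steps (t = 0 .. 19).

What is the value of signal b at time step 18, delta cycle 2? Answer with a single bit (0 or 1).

1

t0.Δ0 clk=0 b=0 a=0
t0.Δ1 clk=1 b=0 a=0
t0.Δ2 clk=1 b=0 a=1
t0.Δ3 clk=1 b=1 a=1
t1.Δ0 clk=1 b=1 a=1
t1.Δ1 clk=0 b=1 a=1
t2.Δ0 clk=0 b=1 a=1
t2.Δ1 clk=1 b=1 a=1
t2.Δ2 clk=1 b=1 a=0
t2.Δ3 clk=1 b=0 a=0
t3.Δ0 clk=1 b=0 a=0
t3.Δ1 clk=0 b=0 a=0
t4.Δ0 clk=0 b=0 a=0
t4.Δ1 clk=1 b=0 a=0
t4.Δ2 clk=1 b=0 a=1
t4.Δ3 clk=1 b=1 a=1
t5.Δ0 clk=1 b=1 a=1
t5.Δ1 clk=0 b=1 a=1
t6.Δ0 clk=0 b=1 a=1
t6.Δ1 clk=1 b=1 a=1
t6.Δ2 clk=1 b=1 a=0
t6.Δ3 clk=1 b=0 a=0
t7.Δ0 clk=1 b=0 a=0
t7.Δ1 clk=0 b=0 a=0
t8.Δ0 clk=0 b=0 a=0
t8.Δ1 clk=1 b=0 a=0
t8.Δ2 clk=1 b=0 a=1
t8.Δ3 clk=1 b=1 a=1
t9.Δ0 clk=1 b=1 a=1
t9.Δ1 clk=0 b=1 a=1
t10.Δ0 clk=0 b=1 a=1
t10.Δ1 clk=1 b=1 a=1
t10.Δ2 clk=1 b=1 a=0
t10.Δ3 clk=1 b=0 a=0
t11.Δ0 clk=1 b=0 a=0
t11.Δ1 clk=0 b=0 a=0
t12.Δ0 clk=0 b=0 a=0
t12.Δ1 clk=1 b=0 a=0
t12.Δ2 clk=1 b=0 a=1
t12.Δ3 clk=1 b=1 a=1
t13.Δ0 clk=1 b=1 a=1
t13.Δ1 clk=0 b=1 a=1
t14.Δ0 clk=0 b=1 a=1
t14.Δ1 clk=1 b=1 a=1
t14.Δ2 clk=1 b=1 a=0
t14.Δ3 clk=1 b=0 a=0
t15.Δ0 clk=1 b=0 a=0
t15.Δ1 clk=0 b=0 a=0
t16.Δ0 clk=0 b=0 a=0
t16.Δ1 clk=1 b=0 a=0
t16.Δ2 clk=1 b=0 a=1
t16.Δ3 clk=1 b=1 a=1
t17.Δ0 clk=1 b=1 a=1
t17.Δ1 clk=0 b=1 a=1
t18.Δ0 clk=0 b=1 a=1
t18.Δ1 clk=1 b=1 a=1
t18.Δ2 clk=1 b=1 a=0
t18.Δ3 clk=1 b=0 a=0
t19.Δ0 clk=1 b=0 a=0
t19.Δ1 clk=0 b=0 a=0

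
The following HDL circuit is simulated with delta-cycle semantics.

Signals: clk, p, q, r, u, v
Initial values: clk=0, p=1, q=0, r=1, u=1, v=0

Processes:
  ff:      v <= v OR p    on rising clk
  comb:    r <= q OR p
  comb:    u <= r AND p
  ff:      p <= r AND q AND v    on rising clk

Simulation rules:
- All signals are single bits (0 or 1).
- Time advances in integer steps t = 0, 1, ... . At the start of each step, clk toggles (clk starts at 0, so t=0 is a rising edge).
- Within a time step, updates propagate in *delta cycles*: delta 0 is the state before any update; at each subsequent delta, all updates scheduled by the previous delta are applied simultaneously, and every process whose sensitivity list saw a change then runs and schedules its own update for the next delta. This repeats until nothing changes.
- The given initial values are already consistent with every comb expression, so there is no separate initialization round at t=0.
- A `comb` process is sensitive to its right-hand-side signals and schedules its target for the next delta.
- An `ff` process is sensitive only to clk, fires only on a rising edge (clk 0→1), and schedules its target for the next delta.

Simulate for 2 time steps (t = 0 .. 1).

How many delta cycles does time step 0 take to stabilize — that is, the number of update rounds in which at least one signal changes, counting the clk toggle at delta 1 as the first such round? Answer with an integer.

3

t=0 Δ0: q=0 p=1 clk=0 r=1 v=0 u=1
  Δ1: clk:0→1
  Δ2: p:1→0, v:0→1
  Δ3: r:1→0, u:1→0
  (3Δ to stable)
t=1 Δ0: q=0 p=0 clk=1 r=0 v=1 u=0
  Δ1: clk:1→0
  (1Δ to stable)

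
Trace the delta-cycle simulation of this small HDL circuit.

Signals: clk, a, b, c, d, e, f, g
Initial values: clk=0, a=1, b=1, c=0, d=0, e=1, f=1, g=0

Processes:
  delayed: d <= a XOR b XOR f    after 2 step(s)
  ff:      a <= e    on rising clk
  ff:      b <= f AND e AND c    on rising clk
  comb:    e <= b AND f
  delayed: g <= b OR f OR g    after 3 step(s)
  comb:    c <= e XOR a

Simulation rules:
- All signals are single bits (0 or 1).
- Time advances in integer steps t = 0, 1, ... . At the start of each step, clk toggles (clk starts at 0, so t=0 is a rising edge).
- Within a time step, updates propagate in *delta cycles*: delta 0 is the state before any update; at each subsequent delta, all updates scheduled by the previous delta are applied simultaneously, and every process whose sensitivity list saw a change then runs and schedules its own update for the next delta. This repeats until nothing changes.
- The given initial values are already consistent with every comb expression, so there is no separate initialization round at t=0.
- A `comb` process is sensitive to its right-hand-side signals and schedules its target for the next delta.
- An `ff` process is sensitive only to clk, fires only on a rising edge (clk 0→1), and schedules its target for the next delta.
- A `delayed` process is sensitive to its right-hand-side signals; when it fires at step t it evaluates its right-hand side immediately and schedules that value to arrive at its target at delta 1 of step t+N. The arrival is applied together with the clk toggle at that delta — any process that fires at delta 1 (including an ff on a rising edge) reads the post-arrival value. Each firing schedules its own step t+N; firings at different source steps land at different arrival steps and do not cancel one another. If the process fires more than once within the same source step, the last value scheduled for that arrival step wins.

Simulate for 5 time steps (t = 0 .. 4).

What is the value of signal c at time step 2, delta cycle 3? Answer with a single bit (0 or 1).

0

t0.Δ0 b=1 e=1 clk=0 g=0 d=0 c=0 f=1 a=1
t0.Δ1 b=1 e=1 clk=1 g=0 d=0 c=0 f=1 a=1
t0.Δ2 b=0 e=1 clk=1 g=0 d=0 c=0 f=1 a=1
t0.Δ3 b=0 e=0 clk=1 g=0 d=0 c=0 f=1 a=1
t0.Δ4 b=0 e=0 clk=1 g=0 d=0 c=1 f=1 a=1
t1.Δ0 b=0 e=0 clk=1 g=0 d=0 c=1 f=1 a=1
t1.Δ1 b=0 e=0 clk=0 g=0 d=0 c=1 f=1 a=1
t2.Δ0 b=0 e=0 clk=0 g=0 d=0 c=1 f=1 a=1
t2.Δ1 b=0 e=0 clk=1 g=0 d=0 c=1 f=1 a=1
t2.Δ2 b=0 e=0 clk=1 g=0 d=0 c=1 f=1 a=0
t2.Δ3 b=0 e=0 clk=1 g=0 d=0 c=0 f=1 a=0
t3.Δ0 b=0 e=0 clk=1 g=0 d=0 c=0 f=1 a=0
t3.Δ1 b=0 e=0 clk=0 g=1 d=0 c=0 f=1 a=0
t4.Δ0 b=0 e=0 clk=0 g=1 d=0 c=0 f=1 a=0
t4.Δ1 b=0 e=0 clk=1 g=1 d=1 c=0 f=1 a=0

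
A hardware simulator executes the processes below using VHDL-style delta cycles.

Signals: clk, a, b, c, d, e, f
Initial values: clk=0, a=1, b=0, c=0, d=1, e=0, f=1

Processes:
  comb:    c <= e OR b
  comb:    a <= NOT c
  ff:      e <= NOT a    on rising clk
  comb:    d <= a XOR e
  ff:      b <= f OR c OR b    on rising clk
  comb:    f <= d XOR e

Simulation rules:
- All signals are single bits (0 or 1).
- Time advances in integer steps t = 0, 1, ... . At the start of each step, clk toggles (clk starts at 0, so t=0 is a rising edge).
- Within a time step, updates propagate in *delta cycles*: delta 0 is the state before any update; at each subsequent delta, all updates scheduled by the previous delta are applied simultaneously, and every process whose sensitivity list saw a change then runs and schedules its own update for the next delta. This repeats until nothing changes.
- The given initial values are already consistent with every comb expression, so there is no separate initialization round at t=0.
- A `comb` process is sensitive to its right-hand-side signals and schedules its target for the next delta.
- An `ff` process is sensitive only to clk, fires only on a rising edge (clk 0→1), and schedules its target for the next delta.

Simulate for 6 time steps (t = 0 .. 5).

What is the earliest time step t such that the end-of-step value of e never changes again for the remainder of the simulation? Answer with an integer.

2

t0.Δ0 d=1 clk=0 a=1 f=1 e=0 b=0 c=0
t0.Δ1 d=1 clk=1 a=1 f=1 e=0 b=0 c=0
t0.Δ2 d=1 clk=1 a=1 f=1 e=0 b=1 c=0
t0.Δ3 d=1 clk=1 a=1 f=1 e=0 b=1 c=1
t0.Δ4 d=1 clk=1 a=0 f=1 e=0 b=1 c=1
t0.Δ5 d=0 clk=1 a=0 f=1 e=0 b=1 c=1
t0.Δ6 d=0 clk=1 a=0 f=0 e=0 b=1 c=1
t1.Δ0 d=0 clk=1 a=0 f=0 e=0 b=1 c=1
t1.Δ1 d=0 clk=0 a=0 f=0 e=0 b=1 c=1
t2.Δ0 d=0 clk=0 a=0 f=0 e=0 b=1 c=1
t2.Δ1 d=0 clk=1 a=0 f=0 e=0 b=1 c=1
t2.Δ2 d=0 clk=1 a=0 f=0 e=1 b=1 c=1
t2.Δ3 d=1 clk=1 a=0 f=1 e=1 b=1 c=1
t2.Δ4 d=1 clk=1 a=0 f=0 e=1 b=1 c=1
t3.Δ0 d=1 clk=1 a=0 f=0 e=1 b=1 c=1
t3.Δ1 d=1 clk=0 a=0 f=0 e=1 b=1 c=1
t4.Δ0 d=1 clk=0 a=0 f=0 e=1 b=1 c=1
t4.Δ1 d=1 clk=1 a=0 f=0 e=1 b=1 c=1
t5.Δ0 d=1 clk=1 a=0 f=0 e=1 b=1 c=1
t5.Δ1 d=1 clk=0 a=0 f=0 e=1 b=1 c=1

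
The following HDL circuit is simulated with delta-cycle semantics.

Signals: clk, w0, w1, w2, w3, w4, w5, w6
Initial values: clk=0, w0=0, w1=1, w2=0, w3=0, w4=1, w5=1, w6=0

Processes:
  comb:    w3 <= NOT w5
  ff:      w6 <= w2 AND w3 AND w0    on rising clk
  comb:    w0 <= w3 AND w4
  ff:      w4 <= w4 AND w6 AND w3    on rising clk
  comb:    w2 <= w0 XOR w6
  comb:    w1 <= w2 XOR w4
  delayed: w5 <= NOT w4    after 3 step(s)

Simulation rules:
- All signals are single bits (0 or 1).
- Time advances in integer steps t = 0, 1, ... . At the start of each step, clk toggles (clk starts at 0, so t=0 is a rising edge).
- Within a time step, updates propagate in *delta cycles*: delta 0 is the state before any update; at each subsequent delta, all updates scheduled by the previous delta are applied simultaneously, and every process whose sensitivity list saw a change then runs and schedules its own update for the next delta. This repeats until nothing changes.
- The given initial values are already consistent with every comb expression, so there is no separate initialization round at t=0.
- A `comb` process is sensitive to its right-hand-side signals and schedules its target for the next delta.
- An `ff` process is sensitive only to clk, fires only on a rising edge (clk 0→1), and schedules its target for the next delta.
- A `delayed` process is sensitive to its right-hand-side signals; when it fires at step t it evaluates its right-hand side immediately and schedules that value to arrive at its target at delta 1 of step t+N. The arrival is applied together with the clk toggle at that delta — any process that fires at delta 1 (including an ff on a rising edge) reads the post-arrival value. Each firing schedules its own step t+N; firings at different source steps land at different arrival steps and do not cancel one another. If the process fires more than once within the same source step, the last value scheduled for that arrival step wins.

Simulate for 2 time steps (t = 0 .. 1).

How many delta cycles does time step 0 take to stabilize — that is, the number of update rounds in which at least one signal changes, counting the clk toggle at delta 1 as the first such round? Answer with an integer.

3

[bits: w4,clk,w6,w2,w3,w1,w0,w5]
t=0: Δ0=10000101 Δ1=11000101 Δ2=01000101 Δ3=01000001 | 3Δ
t=1: Δ0=01000001 Δ1=00000001 | 1Δ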